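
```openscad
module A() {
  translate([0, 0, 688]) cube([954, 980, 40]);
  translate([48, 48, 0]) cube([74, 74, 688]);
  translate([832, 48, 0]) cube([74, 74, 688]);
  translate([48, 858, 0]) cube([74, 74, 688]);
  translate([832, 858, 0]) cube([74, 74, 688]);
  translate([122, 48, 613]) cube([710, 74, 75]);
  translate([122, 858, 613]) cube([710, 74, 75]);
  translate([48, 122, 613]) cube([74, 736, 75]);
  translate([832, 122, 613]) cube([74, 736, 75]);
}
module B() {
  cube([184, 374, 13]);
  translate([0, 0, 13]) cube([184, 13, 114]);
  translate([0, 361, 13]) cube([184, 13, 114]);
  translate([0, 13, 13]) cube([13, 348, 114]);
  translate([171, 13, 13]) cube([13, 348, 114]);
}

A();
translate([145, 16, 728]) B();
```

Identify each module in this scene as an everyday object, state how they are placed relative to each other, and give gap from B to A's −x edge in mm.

The open box's min-x is at 145; the table's min-x is 0; gap = 145 mm.

A is a table. B is an open box. The open box is on top of the table. The gap from the open box to the table's −x edge is 145 mm.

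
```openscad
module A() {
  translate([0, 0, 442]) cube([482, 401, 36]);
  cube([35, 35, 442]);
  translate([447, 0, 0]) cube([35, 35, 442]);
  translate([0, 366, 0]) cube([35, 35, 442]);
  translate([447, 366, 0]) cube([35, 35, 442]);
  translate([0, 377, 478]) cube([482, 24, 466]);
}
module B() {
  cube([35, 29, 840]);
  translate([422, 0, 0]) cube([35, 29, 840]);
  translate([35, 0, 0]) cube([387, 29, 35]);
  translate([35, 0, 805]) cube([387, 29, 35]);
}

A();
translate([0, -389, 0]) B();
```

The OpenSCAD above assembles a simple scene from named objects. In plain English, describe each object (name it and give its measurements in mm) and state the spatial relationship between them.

A is a chair. The seat is a 482×401×36 mm slab with its top at z = 478 mm, on four 35×35 mm corner legs (flush with the seat edges, standing on z = 0). A flat backrest 24 mm thick, 466 mm tall, spans the full seat width and rises from the seat top along its +y edge, rear face flush with the rear of the seat.

B is a rectangular picture frame lying in the x–z plane (depth along y). The opening is 387 mm wide (x) by 770 mm tall (z), surrounded by a border 35 mm wide on all four sides. The frame is 29 mm deep and is made of two full-height vertical stiles with two horizontal rails fitted between them.

The picture frame is on the floor beside the chair on its −y side.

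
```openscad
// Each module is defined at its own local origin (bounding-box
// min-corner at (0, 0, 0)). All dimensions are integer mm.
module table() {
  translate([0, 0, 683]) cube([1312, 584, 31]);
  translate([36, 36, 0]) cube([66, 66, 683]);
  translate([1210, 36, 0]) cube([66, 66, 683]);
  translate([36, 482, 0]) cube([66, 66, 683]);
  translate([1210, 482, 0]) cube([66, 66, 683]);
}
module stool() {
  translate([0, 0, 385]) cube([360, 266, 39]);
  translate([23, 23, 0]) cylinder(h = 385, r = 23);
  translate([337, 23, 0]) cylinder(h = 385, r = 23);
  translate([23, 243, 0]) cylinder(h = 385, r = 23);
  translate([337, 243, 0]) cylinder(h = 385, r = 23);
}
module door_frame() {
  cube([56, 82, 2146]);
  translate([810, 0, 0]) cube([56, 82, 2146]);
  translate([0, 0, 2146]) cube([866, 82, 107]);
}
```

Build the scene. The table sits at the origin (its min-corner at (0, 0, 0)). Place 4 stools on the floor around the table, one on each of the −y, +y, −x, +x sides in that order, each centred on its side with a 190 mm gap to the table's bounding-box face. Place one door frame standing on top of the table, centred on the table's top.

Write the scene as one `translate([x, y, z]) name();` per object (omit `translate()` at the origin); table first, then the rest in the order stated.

table();
translate([476, -456, 0]) stool();
translate([476, 774, 0]) stool();
translate([-550, 159, 0]) stool();
translate([1502, 159, 0]) stool();
translate([223, 251, 714]) door_frame();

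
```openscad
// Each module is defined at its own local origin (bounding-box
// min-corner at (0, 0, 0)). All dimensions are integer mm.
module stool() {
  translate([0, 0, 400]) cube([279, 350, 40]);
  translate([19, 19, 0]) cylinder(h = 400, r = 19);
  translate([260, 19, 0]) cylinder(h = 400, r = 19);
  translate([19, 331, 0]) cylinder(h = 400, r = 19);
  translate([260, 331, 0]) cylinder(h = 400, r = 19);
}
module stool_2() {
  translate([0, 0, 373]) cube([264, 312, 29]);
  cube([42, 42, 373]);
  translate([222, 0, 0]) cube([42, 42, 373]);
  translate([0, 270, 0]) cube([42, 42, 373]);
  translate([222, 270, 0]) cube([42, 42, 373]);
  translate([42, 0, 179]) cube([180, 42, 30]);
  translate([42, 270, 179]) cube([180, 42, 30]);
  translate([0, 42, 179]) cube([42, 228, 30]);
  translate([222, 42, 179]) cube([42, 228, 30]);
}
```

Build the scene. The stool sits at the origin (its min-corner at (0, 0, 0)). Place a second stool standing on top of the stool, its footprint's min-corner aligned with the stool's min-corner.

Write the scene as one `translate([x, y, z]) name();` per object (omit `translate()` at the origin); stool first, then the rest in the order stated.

stool();
translate([0, 0, 440]) stool_2();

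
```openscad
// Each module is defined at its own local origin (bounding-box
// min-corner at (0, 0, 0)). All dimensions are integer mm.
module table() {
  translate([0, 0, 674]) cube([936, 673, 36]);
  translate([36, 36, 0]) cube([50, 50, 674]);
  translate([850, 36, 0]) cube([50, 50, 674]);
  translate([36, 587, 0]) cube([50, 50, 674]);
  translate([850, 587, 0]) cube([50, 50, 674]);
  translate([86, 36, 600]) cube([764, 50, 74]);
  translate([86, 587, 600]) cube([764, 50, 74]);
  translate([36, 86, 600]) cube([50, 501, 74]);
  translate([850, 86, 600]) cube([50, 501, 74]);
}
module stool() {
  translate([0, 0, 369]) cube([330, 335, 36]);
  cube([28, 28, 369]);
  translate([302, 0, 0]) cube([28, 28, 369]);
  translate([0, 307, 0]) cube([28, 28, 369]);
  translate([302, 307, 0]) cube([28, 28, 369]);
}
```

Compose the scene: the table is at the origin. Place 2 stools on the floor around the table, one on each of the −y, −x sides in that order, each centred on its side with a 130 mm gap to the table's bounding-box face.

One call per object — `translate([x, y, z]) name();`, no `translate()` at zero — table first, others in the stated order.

table();
translate([303, -465, 0]) stool();
translate([-460, 169, 0]) stool();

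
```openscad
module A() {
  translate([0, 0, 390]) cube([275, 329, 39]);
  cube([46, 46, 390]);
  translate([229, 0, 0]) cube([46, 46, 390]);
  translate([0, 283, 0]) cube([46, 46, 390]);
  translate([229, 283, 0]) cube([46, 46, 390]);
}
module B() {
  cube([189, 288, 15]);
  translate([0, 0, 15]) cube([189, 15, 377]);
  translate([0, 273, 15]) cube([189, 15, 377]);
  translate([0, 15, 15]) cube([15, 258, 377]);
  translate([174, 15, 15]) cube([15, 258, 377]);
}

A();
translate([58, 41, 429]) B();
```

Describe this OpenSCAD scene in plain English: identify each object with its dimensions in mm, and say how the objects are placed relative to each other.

A is a four-legged stool. The seat is 275×329 mm, 39 mm thick, top at z = 429 mm. It stands on four square legs, each 46×46 mm in cross-section, from z = 0 to the seat underside, each flush with a corner of the seat.

B is an open storage box with external size 189×288×392 mm and wall thickness 15 mm (the base is also 15 mm thick). The base covers the whole footprint; the four walls stand on the base, with the y-facing walls full-width and the x-facing walls fitting between their inner faces.

The open box is on top of the stool.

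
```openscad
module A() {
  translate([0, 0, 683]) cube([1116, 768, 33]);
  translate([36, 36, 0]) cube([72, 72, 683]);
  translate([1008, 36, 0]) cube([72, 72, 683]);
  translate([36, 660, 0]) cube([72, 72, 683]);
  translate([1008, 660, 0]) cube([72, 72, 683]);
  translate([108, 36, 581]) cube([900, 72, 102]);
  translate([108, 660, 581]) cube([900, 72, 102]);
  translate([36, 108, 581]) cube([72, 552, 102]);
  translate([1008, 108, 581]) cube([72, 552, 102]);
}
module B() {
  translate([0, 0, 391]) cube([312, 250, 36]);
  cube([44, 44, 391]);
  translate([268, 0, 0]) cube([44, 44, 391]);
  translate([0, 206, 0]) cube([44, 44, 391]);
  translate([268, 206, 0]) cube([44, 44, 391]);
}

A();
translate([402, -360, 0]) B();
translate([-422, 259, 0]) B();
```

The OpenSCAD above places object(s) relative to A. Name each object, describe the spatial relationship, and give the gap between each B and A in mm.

A is a table. B is a stool. Two stools sit around the table at the −y, −x sides. The gap between each stool and the table is 110 mm.

Each stool's nearest face is 110 mm from the table's bounding box.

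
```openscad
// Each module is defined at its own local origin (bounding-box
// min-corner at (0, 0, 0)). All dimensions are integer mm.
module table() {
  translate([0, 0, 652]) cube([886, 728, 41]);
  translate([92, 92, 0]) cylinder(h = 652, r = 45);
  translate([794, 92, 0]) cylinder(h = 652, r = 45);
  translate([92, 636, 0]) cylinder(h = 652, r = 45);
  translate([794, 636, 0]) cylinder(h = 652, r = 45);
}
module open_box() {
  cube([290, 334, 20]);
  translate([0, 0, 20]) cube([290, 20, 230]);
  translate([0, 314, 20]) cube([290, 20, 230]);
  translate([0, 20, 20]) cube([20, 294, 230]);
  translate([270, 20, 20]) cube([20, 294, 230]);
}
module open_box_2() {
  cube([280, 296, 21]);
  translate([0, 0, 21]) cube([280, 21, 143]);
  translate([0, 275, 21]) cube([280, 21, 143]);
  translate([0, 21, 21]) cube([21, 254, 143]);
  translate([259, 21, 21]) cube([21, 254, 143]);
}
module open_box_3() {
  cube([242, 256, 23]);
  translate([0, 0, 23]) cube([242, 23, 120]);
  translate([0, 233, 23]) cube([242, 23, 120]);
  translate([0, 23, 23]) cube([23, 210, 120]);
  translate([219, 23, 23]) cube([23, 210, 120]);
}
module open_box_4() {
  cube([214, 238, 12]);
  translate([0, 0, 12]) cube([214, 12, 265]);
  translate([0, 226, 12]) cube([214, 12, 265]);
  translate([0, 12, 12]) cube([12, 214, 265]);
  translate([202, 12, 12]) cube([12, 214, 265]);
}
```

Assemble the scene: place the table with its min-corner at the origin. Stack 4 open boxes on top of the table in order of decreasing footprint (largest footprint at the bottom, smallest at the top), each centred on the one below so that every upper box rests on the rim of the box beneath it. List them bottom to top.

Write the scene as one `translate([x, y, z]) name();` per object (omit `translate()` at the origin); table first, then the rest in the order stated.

table();
translate([298, 197, 693]) open_box();
translate([303, 216, 943]) open_box_2();
translate([322, 236, 1107]) open_box_3();
translate([336, 245, 1250]) open_box_4();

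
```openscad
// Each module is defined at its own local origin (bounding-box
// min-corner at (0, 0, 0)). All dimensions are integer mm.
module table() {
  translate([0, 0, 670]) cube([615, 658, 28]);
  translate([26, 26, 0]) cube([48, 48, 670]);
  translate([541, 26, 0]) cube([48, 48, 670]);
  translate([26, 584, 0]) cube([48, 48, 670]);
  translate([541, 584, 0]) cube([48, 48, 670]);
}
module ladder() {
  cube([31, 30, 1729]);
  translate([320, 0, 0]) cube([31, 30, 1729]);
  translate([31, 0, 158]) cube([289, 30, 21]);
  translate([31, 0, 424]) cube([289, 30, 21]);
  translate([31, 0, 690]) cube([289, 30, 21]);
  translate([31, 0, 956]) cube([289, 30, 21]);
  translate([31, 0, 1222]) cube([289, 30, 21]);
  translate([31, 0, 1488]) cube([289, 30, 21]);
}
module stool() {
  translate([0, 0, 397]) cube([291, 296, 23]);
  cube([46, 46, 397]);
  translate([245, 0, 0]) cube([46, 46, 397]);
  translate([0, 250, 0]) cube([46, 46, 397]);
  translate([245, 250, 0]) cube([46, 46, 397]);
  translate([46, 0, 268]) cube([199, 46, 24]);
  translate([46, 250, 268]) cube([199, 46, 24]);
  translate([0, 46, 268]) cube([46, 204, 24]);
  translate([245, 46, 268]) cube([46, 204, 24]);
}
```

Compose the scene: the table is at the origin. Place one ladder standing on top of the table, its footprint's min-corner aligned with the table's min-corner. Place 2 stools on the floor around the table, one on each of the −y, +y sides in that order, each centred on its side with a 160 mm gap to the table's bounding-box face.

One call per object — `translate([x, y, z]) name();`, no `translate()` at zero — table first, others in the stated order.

table();
translate([0, 0, 698]) ladder();
translate([162, -456, 0]) stool();
translate([162, 818, 0]) stool();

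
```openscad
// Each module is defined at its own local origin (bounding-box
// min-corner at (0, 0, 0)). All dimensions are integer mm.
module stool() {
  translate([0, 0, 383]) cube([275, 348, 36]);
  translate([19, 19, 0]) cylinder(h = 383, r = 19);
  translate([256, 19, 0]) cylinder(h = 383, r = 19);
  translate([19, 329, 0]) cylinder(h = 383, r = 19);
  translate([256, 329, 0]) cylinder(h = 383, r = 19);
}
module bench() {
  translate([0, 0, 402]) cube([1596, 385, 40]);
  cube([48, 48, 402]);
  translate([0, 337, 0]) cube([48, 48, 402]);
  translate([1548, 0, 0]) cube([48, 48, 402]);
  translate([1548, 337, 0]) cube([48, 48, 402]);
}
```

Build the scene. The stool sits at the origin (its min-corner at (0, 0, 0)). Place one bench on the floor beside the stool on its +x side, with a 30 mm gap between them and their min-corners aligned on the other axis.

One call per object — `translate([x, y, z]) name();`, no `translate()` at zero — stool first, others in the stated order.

stool();
translate([305, 0, 0]) bench();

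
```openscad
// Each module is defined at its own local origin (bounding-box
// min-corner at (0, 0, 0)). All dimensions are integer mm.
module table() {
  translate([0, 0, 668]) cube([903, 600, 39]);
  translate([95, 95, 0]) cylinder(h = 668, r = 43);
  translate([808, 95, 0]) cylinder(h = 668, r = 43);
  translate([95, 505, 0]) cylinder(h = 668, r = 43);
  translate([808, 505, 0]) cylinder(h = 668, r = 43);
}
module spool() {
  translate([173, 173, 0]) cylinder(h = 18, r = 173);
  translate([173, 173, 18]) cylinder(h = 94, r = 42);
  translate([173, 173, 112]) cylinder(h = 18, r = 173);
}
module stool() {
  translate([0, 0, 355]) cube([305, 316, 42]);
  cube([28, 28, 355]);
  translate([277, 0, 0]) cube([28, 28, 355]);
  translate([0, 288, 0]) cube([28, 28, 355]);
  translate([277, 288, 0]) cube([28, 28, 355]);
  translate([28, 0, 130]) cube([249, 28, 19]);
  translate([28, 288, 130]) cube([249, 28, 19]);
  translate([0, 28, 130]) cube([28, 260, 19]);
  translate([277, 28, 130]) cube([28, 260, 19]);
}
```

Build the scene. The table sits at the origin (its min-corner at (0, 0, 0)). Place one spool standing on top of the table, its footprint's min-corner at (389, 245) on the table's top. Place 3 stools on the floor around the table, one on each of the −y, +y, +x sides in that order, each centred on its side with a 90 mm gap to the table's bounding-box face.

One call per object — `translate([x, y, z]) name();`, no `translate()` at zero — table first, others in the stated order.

table();
translate([389, 245, 707]) spool();
translate([299, -406, 0]) stool();
translate([299, 690, 0]) stool();
translate([993, 142, 0]) stool();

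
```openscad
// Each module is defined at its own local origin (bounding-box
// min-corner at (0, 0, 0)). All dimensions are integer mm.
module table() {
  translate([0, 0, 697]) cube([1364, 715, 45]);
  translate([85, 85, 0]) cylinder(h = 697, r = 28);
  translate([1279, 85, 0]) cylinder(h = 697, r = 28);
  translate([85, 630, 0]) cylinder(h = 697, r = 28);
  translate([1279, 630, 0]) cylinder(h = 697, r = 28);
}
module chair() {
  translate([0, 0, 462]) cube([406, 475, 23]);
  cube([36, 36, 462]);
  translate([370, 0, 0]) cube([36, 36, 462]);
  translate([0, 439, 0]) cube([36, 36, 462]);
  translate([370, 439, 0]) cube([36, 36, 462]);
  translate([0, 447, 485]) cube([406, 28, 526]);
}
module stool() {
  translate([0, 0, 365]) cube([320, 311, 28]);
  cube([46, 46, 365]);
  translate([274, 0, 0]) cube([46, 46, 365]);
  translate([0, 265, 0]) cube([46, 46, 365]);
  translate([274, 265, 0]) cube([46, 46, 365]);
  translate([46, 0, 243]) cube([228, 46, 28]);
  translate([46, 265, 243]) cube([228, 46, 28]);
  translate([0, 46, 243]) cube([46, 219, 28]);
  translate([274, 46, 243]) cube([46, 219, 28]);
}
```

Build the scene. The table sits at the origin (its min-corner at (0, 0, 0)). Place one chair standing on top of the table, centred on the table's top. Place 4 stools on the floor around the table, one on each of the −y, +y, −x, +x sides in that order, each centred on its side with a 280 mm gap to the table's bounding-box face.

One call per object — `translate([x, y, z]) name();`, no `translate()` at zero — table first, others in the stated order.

table();
translate([479, 120, 742]) chair();
translate([522, -591, 0]) stool();
translate([522, 995, 0]) stool();
translate([-600, 202, 0]) stool();
translate([1644, 202, 0]) stool();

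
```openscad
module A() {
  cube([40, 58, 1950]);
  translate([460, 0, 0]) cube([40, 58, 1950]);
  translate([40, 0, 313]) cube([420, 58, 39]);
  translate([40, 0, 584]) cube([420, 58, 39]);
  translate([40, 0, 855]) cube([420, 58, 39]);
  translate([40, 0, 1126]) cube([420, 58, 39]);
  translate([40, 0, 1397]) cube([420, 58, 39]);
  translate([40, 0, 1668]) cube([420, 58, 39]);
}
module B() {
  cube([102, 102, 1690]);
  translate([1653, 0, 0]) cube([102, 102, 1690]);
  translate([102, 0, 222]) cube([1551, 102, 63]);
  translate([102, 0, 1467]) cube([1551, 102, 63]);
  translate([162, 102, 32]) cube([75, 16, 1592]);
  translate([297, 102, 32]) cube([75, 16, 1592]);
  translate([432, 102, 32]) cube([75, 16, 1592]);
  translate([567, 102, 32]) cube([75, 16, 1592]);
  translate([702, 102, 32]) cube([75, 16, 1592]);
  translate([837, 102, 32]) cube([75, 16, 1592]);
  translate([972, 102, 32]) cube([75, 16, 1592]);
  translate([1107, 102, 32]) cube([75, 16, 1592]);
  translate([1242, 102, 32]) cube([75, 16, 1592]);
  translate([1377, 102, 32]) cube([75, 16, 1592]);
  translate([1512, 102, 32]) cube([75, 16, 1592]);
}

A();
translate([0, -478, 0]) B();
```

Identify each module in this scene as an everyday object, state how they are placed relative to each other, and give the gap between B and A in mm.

A is a ladder. B is a fence section. The fence section is on the floor beside the ladder on its −y side. The gap between the fence section and the ladder is 360 mm.

The fence section's nearest face is 360 mm from the ladder's −y face.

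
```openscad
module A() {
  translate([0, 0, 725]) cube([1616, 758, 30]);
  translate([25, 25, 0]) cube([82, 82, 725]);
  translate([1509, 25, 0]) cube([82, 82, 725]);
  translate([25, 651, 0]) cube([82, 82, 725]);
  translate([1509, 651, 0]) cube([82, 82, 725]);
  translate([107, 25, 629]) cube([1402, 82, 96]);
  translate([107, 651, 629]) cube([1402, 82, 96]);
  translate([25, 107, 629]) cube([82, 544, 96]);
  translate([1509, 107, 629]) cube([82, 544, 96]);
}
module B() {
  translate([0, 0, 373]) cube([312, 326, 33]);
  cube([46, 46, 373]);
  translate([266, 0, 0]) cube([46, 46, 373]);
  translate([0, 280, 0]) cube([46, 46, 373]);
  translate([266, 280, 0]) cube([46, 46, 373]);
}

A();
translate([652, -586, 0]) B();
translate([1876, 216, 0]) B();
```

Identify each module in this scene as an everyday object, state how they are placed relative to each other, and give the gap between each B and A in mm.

Each stool's nearest face is 260 mm from the table's bounding box.

A is a table. B is a stool. Two stools sit around the table at the −y, +x sides. The gap between each stool and the table is 260 mm.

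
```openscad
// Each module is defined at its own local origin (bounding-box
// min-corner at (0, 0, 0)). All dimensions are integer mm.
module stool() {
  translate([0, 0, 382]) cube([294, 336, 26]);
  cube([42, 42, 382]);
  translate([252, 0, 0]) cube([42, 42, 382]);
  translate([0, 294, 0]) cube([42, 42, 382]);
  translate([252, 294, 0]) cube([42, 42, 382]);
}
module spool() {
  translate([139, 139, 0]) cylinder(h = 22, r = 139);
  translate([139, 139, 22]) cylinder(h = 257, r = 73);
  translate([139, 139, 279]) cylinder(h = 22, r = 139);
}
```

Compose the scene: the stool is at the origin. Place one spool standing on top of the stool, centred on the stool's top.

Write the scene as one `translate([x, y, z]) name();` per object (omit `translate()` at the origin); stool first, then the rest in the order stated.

stool();
translate([8, 29, 408]) spool();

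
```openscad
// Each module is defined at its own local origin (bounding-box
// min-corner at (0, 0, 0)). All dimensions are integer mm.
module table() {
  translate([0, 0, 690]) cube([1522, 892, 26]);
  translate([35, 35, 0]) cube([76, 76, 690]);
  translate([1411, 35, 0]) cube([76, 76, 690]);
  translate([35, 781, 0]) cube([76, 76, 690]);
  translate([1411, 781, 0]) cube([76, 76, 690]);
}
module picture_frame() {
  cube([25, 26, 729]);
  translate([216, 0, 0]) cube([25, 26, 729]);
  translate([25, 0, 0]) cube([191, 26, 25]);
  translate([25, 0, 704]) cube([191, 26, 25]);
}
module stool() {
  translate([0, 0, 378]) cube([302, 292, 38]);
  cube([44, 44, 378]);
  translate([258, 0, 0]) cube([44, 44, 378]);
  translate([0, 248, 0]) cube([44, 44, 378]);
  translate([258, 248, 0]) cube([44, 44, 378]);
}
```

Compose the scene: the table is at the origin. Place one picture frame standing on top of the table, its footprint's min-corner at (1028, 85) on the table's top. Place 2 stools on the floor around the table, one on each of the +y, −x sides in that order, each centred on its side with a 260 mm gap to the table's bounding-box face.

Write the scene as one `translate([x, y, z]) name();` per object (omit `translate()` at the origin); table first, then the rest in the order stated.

table();
translate([1028, 85, 716]) picture_frame();
translate([610, 1152, 0]) stool();
translate([-562, 300, 0]) stool();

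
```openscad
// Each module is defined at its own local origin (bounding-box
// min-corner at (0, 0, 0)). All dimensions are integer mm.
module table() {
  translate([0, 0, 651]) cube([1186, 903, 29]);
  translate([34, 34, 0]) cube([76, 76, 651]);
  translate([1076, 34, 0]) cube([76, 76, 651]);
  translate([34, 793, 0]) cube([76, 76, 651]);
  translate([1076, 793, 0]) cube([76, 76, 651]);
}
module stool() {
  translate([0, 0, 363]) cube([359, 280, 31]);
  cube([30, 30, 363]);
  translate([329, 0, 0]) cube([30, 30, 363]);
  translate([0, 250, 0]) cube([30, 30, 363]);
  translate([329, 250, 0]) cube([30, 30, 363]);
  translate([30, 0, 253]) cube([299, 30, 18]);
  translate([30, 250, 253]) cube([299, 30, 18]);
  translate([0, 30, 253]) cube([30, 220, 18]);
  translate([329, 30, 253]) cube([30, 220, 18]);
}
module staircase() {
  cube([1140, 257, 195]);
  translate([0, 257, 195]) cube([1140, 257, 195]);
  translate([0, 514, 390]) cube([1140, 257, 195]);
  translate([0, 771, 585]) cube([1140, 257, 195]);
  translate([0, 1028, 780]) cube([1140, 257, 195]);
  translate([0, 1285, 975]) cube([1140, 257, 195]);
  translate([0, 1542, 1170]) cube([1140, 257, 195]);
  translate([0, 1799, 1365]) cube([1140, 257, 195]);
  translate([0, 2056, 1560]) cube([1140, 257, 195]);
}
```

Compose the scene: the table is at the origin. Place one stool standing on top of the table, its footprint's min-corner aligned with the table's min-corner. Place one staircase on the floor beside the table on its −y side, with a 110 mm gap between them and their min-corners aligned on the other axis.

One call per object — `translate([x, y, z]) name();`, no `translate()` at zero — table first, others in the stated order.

table();
translate([0, 0, 680]) stool();
translate([0, -2423, 0]) staircase();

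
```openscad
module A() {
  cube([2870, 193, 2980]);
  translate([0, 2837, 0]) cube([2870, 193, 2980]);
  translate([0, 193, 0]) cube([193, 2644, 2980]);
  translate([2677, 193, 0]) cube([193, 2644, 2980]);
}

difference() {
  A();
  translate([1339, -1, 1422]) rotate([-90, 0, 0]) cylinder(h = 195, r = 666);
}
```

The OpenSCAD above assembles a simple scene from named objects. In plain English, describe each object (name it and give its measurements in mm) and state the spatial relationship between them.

A is the wall frame of a small rectangular building: four walls, each 2980 mm tall and 193 mm thick, enclosing a footprint 2870 mm (x) by 3030 mm (y) outside-to-outside, with no floor or roof. The front and back walls (the −y and +y sides) span the full width; the two side walls fit between them.

The house frame has a circular hole of radius 666 mm through its front wall, centred at (x = 1339, z = 1422).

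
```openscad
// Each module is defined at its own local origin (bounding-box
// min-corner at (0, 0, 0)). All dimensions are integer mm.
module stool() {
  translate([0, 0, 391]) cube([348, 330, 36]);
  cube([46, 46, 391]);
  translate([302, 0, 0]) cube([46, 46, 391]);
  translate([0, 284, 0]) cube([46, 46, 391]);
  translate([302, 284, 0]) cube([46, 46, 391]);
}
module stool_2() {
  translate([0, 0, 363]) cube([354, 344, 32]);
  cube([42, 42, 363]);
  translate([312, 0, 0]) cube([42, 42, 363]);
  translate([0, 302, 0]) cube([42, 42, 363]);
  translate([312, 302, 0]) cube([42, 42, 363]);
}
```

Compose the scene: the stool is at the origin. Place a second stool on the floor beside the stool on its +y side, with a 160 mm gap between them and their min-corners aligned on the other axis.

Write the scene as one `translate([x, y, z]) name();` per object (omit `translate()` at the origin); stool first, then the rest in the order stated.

stool();
translate([0, 490, 0]) stool_2();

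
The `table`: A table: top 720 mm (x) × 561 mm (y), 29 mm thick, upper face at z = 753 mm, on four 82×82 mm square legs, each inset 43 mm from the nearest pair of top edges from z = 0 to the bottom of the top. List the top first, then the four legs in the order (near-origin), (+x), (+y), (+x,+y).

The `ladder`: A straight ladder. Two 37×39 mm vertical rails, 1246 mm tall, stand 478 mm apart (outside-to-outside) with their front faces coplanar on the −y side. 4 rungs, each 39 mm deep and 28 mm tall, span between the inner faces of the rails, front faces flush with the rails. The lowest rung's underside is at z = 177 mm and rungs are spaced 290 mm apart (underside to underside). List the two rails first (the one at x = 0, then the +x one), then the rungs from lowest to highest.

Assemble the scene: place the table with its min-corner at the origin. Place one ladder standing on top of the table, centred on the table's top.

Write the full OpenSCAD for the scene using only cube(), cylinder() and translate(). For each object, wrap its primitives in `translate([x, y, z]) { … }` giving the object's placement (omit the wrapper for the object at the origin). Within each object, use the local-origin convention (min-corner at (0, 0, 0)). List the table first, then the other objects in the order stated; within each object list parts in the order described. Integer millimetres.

translate([0, 0, 724]) cube([720, 561, 29]);
translate([43, 43, 0]) cube([82, 82, 724]);
translate([595, 43, 0]) cube([82, 82, 724]);
translate([43, 436, 0]) cube([82, 82, 724]);
translate([595, 436, 0]) cube([82, 82, 724]);
translate([121, 261, 753]) {
  cube([37, 39, 1246]);
  translate([441, 0, 0]) cube([37, 39, 1246]);
  translate([37, 0, 177]) cube([404, 39, 28]);
  translate([37, 0, 467]) cube([404, 39, 28]);
  translate([37, 0, 757]) cube([404, 39, 28]);
  translate([37, 0, 1047]) cube([404, 39, 28]);
}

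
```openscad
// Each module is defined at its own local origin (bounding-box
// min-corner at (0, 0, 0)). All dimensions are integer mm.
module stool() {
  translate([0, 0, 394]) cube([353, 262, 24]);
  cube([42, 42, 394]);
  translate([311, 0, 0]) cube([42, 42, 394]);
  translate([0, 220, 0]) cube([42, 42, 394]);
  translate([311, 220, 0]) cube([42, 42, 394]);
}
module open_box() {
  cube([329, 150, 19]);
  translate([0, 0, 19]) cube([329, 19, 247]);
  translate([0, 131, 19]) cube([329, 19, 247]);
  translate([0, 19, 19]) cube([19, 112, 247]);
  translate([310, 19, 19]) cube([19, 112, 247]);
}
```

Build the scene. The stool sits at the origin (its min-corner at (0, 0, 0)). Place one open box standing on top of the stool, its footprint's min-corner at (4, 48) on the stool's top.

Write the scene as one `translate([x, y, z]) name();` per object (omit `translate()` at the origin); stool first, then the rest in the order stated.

stool();
translate([4, 48, 418]) open_box();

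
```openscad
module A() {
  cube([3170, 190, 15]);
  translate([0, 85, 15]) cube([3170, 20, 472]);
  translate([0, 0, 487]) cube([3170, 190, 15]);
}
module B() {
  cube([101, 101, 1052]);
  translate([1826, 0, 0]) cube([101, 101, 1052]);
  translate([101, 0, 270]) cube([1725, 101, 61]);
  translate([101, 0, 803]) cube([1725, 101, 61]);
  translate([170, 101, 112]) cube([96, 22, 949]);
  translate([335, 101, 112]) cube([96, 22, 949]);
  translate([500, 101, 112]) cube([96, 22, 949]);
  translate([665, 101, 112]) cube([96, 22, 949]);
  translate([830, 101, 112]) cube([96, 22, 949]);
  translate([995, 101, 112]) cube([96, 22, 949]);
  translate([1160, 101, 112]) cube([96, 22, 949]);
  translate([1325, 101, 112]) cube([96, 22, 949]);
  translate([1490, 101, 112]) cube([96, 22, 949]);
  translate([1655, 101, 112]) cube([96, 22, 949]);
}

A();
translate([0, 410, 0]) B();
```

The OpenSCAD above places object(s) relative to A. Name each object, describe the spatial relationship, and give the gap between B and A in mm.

A is an I-beam. B is a fence section. The fence section is on the floor beside the I-beam on its +y side. The gap between the fence section and the I-beam is 220 mm.

The fence section's nearest face is 220 mm from the I-beam's +y face.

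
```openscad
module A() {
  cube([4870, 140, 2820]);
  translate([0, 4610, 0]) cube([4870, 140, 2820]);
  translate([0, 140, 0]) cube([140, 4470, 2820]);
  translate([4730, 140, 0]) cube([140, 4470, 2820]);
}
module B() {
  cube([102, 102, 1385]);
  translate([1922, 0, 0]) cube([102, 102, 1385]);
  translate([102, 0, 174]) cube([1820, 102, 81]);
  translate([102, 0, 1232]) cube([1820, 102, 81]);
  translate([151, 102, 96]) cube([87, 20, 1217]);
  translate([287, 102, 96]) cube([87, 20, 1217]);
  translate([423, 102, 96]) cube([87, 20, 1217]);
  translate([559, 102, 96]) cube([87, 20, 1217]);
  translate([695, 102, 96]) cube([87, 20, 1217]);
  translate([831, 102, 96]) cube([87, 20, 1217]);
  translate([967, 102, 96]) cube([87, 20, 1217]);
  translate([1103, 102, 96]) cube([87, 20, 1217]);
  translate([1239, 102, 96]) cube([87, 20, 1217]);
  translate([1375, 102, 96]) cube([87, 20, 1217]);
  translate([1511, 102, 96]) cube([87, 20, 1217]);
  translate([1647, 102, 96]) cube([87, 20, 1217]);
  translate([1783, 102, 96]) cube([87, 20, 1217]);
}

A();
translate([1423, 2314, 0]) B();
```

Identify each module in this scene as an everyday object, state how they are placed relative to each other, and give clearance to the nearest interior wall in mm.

A is a house frame. B is a fence section. The fence section sits inside the house frame, centred. The clearance to the nearest interior wall is 1283 mm.

Clearances: x = 1283, y = 2174; minimum 1283 mm.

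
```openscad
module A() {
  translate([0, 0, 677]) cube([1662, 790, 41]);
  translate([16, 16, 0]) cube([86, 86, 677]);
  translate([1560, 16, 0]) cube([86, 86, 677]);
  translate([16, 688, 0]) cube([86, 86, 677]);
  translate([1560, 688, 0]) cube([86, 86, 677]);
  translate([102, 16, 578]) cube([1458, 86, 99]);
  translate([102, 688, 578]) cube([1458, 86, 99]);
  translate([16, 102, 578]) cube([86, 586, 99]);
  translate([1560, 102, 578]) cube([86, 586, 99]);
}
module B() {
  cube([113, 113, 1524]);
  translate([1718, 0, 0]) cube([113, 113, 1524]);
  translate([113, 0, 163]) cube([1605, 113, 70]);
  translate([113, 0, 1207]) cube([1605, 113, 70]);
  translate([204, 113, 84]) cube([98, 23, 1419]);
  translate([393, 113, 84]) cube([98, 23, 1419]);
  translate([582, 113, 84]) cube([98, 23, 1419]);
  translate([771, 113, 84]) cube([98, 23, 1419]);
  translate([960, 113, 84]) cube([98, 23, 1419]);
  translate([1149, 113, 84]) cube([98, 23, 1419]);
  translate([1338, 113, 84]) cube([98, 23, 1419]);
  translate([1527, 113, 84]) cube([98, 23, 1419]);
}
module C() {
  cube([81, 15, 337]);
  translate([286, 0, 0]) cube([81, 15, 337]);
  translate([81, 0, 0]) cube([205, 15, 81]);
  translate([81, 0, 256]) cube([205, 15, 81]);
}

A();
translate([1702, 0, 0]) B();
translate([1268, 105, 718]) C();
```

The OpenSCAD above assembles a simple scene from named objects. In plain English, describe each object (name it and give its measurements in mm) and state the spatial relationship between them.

A is a rectangular dining table. The top is 1662×790×41 mm with its upper surface at z = 718 mm. It stands on four 86×86 mm square legs, each inset 16 mm from the nearest pair of top edges, running from the floor to the underside of the top. Four apron rails, 86 mm thick and 99 mm tall, run between adjacent legs with their top edges flush with the underside of the top and their outer faces flush with the legs' outer faces.

B is a fence section. Two 113×113 mm posts, 1524 mm tall, stand on the floor with a clear span of 1605 mm between their inner faces. Two horizontal rails of 113×70 mm section span the gap between the posts with their undersides at z = 163 mm and z = 1207 mm, flush with the posts' −y face. 8 pickets, each 98 mm wide, 23 mm thick and 1419 mm tall, are fixed to the +y face of the rails with their bottoms at z = 84 mm, evenly spaced across the span with equal gaps (rounded down to the nearest mm) at the −x end and between each pair — any rounding remainder accumulates at the +x end.

C is a rectangular picture frame lying in the x–z plane (depth along y). The opening is 205 mm wide (x) by 175 mm tall (z), surrounded by a border 81 mm wide on all four sides. The frame is 15 mm deep and is made of two full-height vertical stiles with two horizontal rails fitted between them.

The fence section is on the floor beside the table on its +x side. The picture frame is on top of the table.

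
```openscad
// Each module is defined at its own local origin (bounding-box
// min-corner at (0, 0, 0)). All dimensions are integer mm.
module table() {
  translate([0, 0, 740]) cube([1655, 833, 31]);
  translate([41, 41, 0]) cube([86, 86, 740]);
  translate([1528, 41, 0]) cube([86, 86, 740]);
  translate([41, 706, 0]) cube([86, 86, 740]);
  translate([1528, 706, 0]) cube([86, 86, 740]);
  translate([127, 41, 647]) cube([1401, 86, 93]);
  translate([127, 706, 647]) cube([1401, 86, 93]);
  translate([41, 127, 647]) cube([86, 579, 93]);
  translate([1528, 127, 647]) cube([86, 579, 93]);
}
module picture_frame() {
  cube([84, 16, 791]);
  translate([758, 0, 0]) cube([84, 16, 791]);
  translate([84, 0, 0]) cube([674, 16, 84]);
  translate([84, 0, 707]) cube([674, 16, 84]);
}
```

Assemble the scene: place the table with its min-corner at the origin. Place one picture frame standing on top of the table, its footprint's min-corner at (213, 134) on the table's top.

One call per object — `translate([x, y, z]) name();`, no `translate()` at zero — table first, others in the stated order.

table();
translate([213, 134, 771]) picture_frame();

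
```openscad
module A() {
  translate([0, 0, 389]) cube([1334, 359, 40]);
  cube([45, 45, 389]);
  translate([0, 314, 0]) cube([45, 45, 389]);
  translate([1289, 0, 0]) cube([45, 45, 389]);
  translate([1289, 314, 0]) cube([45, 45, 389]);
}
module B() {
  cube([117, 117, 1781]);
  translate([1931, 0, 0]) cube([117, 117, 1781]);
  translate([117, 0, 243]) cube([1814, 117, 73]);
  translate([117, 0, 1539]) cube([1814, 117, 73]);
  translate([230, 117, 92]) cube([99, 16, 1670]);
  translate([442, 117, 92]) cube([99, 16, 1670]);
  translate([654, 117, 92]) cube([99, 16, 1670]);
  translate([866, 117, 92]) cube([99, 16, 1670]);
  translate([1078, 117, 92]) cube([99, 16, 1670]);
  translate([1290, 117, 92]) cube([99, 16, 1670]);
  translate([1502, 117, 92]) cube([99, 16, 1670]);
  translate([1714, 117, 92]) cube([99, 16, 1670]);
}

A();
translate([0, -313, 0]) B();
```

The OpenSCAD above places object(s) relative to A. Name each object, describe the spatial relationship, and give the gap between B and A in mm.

A is a bench. B is a fence section. The fence section is on the floor beside the bench on its −y side. The gap between the fence section and the bench is 180 mm.

The fence section's nearest face is 180 mm from the bench's −y face.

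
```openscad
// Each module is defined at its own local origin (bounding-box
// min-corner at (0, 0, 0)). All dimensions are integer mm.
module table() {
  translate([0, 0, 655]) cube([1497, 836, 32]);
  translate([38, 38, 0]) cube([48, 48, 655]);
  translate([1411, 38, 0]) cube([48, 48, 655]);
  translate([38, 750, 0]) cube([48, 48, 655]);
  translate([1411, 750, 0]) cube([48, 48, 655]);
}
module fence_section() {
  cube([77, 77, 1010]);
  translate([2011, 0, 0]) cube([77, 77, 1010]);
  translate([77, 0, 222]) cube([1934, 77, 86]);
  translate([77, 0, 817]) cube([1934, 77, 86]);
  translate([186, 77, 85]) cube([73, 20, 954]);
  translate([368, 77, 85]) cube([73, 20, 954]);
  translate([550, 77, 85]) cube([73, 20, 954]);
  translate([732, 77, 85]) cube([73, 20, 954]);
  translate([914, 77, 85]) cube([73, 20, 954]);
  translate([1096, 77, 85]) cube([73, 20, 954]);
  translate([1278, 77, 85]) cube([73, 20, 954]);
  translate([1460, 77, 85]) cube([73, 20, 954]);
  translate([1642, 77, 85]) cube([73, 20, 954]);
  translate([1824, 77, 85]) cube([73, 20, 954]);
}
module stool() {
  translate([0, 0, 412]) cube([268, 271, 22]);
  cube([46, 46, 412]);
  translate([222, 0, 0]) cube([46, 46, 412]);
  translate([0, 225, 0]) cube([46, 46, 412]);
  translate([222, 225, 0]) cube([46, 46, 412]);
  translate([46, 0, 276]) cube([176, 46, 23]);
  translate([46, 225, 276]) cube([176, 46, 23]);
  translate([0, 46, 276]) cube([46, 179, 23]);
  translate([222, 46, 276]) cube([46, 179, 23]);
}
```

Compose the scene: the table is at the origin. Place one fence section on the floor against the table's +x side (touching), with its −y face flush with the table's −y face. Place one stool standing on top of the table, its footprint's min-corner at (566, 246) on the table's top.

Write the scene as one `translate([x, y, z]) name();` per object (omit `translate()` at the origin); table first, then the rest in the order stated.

table();
translate([1497, 0, 0]) fence_section();
translate([566, 246, 687]) stool();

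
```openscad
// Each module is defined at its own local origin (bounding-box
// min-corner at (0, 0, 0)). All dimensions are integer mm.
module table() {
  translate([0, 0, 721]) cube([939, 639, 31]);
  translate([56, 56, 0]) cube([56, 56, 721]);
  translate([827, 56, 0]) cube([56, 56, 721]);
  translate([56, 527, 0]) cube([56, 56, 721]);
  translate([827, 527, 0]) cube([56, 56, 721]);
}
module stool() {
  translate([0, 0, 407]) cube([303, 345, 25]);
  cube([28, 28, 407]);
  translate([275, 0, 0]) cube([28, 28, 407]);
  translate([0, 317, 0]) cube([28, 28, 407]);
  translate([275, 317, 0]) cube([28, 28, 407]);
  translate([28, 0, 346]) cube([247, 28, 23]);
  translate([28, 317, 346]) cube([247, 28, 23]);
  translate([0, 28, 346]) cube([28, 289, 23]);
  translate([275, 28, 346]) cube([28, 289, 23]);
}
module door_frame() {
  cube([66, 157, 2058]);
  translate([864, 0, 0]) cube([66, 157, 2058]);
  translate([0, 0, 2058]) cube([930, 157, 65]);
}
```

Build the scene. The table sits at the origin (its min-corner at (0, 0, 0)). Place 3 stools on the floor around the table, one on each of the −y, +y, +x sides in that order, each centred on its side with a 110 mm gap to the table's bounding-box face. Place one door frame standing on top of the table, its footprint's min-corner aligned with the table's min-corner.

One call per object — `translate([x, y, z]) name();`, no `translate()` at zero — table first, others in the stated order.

table();
translate([318, -455, 0]) stool();
translate([318, 749, 0]) stool();
translate([1049, 147, 0]) stool();
translate([0, 0, 752]) door_frame();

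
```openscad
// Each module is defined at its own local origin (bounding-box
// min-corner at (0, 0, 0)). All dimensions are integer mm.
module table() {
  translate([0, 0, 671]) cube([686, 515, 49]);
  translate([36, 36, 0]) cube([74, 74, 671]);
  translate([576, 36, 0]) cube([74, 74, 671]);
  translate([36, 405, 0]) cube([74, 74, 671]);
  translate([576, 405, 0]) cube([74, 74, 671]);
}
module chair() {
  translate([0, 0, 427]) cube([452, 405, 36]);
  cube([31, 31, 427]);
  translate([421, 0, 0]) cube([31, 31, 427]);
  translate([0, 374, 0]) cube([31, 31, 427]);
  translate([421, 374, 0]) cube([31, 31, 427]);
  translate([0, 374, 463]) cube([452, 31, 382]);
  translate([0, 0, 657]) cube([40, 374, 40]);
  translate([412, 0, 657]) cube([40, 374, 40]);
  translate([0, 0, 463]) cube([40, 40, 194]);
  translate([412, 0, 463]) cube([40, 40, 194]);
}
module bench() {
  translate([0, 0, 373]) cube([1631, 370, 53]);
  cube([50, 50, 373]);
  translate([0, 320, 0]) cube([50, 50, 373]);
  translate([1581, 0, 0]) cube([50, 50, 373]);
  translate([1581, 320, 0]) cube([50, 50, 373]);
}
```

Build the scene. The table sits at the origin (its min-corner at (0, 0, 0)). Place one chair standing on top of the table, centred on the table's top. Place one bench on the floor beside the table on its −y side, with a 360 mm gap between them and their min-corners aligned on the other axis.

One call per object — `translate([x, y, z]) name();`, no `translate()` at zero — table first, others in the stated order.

table();
translate([117, 55, 720]) chair();
translate([0, -730, 0]) bench();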